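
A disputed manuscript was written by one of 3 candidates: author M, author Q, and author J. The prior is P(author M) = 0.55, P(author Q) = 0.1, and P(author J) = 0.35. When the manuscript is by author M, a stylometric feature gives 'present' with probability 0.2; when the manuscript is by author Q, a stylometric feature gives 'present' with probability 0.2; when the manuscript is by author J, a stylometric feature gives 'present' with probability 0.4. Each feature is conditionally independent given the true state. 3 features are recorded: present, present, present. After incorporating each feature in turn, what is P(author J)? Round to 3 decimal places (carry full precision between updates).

After 'present': normaliser = 0.2·0.5500 + 0.2·0.1000 + 0.4·0.3500; P(author M) ≈ 0.4074, P(author Q) ≈ 0.0741, P(author J) ≈ 0.5185
After 'present': normaliser = 0.2·0.4074 + 0.2·0.0741 + 0.4·0.5185; P(author M) ≈ 0.2683, P(author Q) ≈ 0.0488, P(author J) ≈ 0.6829
After 'present': normaliser = 0.2·0.2683 + 0.2·0.0488 + 0.4·0.6829; P(author M) ≈ 0.1594, P(author Q) ≈ 0.0290, P(author J) ≈ 0.8116

0.812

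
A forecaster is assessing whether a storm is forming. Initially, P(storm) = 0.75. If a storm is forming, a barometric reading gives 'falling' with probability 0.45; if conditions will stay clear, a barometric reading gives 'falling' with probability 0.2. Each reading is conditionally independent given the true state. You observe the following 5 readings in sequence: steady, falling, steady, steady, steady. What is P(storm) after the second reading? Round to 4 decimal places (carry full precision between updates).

0.8227

After 'steady': P(storm) = 0.55·0.7500 / (0.55·0.7500 + 0.8·0.2500) ≈ 0.6735
After 'falling': P(storm) = 0.45·0.6735 / (0.45·0.6735 + 0.2·0.3265) ≈ 0.8227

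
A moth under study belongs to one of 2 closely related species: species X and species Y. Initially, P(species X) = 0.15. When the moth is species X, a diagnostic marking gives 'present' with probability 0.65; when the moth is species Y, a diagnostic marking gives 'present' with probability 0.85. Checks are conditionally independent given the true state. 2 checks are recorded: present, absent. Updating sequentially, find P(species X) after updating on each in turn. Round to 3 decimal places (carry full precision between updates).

0.239

After 'present': P(species X) = 0.65·0.1500 / (0.65·0.1500 + 0.85·0.8500) ≈ 0.1189
After 'absent': P(species X) = 0.35·0.1189 / (0.35·0.1189 + 0.15·0.8811) ≈ 0.2395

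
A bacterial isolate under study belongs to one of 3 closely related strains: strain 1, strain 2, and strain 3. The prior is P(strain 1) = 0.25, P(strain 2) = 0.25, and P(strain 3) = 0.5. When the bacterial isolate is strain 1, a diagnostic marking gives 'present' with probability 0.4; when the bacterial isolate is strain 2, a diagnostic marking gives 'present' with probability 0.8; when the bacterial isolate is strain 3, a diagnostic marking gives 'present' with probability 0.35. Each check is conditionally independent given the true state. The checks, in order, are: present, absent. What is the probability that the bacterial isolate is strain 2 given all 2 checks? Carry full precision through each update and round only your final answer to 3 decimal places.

0.187

After 'present': normaliser = 0.4·0.2500 + 0.8·0.2500 + 0.35·0.5000; P(strain 1) ≈ 0.2105, P(strain 2) ≈ 0.4211, P(strain 3) ≈ 0.3684
After 'absent': normaliser = 0.6·0.2105 + 0.2·0.4211 + 0.65·0.3684; P(strain 1) ≈ 0.2807, P(strain 2) ≈ 0.1871, P(strain 3) ≈ 0.5322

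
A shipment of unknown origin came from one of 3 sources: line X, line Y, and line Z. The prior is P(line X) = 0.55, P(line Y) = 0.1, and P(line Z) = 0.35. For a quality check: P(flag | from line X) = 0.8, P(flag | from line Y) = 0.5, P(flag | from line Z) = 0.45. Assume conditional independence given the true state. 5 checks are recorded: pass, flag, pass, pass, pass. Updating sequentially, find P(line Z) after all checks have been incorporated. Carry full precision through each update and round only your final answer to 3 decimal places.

0.790

Each posterior becomes the prior for the next update.
After 'pass': normaliser = 0.2·0.5500 + 0.5·0.1000 + 0.55·0.3500; P(line X) ≈ 0.3121, P(line Y) ≈ 0.1418, P(line Z) ≈ 0.5461
After 'flag': normaliser = 0.8·0.3121 + 0.5·0.1418 + 0.45·0.5461; P(line X) ≈ 0.4408, P(line Y) ≈ 0.1252, P(line Z) ≈ 0.4339
After 'pass': normaliser = 0.2·0.4408 + 0.5·0.1252 + 0.55·0.4339; P(line X) ≈ 0.2264, P(line Y) ≈ 0.1608, P(line Z) ≈ 0.6128
After 'pass': normaliser = 0.2·0.2264 + 0.5·0.1608 + 0.55·0.6128; P(line X) ≈ 0.0978, P(line Y) ≈ 0.1737, P(line Z) ≈ 0.7284
After 'pass': normaliser = 0.2·0.0978 + 0.5·0.1737 + 0.55·0.7284; P(line X) ≈ 0.0386, P(line Y) ≈ 0.1713, P(line Z) ≈ 0.7901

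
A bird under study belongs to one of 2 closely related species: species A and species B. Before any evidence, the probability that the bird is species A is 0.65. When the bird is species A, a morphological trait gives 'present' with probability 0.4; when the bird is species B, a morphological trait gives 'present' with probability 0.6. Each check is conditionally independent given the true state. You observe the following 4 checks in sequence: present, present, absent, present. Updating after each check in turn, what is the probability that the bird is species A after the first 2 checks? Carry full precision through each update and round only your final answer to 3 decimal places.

0.452

After 'present': P(species A) = 0.4·0.6500 / (0.4·0.6500 + 0.6·0.3500) ≈ 0.5532
After 'present': P(species A) = 0.4·0.5532 / (0.4·0.5532 + 0.6·0.4468) ≈ 0.4522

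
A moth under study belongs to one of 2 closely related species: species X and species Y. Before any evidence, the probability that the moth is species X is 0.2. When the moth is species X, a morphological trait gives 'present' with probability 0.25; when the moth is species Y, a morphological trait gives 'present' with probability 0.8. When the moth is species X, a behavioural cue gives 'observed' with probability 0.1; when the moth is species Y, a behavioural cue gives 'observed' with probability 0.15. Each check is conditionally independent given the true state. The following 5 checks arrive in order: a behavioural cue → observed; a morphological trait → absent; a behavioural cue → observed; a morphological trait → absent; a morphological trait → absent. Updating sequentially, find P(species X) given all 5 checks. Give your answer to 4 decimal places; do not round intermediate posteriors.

0.8542

After a behavioural cue='observed': P(species X) = 0.1·0.2000 / (0.1·0.2000 + 0.15·0.8000) ≈ 0.1429
After a morphological trait='absent': P(species X) = 0.75·0.1429 / (0.75·0.1429 + 0.2·0.8571) ≈ 0.3846
After a behavioural cue='observed': P(species X) = 0.1·0.3846 / (0.1·0.3846 + 0.15·0.6154) ≈ 0.2941
After a morphological trait='absent': P(species X) = 0.75·0.2941 / (0.75·0.2941 + 0.2·0.7059) ≈ 0.6098
After a morphological trait='absent': P(species X) = 0.75·0.6098 / (0.75·0.6098 + 0.2·0.3902) ≈ 0.8542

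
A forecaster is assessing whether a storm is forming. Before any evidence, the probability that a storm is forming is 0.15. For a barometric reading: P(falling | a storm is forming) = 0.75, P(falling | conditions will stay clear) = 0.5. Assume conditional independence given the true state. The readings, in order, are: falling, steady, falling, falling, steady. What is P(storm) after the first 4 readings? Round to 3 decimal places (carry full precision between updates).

0.229

After 'falling': P(storm) = 0.75·0.1500 / (0.75·0.1500 + 0.5·0.8500) ≈ 0.2093
After 'steady': P(storm) = 0.25·0.2093 / (0.25·0.2093 + 0.5·0.7907) ≈ 0.1169
After 'falling': P(storm) = 0.75·0.1169 / (0.75·0.1169 + 0.5·0.8831) ≈ 0.1656
After 'falling': P(storm) = 0.75·0.1656 / (0.75·0.1656 + 0.5·0.8344) ≈ 0.2295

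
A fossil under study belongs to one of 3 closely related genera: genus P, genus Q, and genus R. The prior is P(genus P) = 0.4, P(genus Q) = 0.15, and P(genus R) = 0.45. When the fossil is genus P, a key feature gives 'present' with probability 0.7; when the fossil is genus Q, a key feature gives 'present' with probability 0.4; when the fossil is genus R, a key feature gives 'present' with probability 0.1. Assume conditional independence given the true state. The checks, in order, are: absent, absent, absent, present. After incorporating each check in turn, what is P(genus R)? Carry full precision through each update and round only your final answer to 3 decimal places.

0.615

After 'absent': normaliser = 0.3·0.4000 + 0.6·0.1500 + 0.9·0.4500; P(genus P) ≈ 0.1951, P(genus Q) ≈ 0.1463, P(genus R) ≈ 0.6585
After 'absent': normaliser = 0.3·0.1951 + 0.6·0.1463 + 0.9·0.6585; P(genus P) ≈ 0.0792, P(genus Q) ≈ 0.1188, P(genus R) ≈ 0.8020
After 'absent': normaliser = 0.3·0.0792 + 0.6·0.1188 + 0.9·0.8020; P(genus P) ≈ 0.0291, P(genus Q) ≈ 0.0873, P(genus R) ≈ 0.8836
After 'present': normaliser = 0.7·0.0291 + 0.4·0.0873 + 0.1·0.8836; P(genus P) ≈ 0.1418, P(genus Q) ≈ 0.2430, P(genus R) ≈ 0.6152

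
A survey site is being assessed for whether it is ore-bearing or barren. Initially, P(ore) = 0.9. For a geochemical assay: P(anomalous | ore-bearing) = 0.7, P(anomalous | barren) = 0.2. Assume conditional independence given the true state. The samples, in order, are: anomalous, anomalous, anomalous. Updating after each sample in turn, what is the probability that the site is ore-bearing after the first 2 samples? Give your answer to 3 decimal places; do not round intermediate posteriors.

0.991

After 'anomalous': P(ore) = 0.7·0.9000 / (0.7·0.9000 + 0.2·0.1000) ≈ 0.9692
After 'anomalous': P(ore) = 0.7·0.9692 / (0.7·0.9692 + 0.2·0.0308) ≈ 0.9910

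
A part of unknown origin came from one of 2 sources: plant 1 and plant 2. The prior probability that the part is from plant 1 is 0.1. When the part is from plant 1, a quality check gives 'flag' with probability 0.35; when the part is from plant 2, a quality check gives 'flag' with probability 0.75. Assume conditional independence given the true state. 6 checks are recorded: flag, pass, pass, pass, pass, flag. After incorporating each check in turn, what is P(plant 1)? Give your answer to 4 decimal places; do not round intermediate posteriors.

0.5251

After 'flag': P(plant 1) = 0.35·0.1000 / (0.35·0.1000 + 0.75·0.9000) ≈ 0.0493
After 'pass': P(plant 1) = 0.65·0.0493 / (0.65·0.0493 + 0.25·0.9507) ≈ 0.1188
After 'pass': P(plant 1) = 0.65·0.1188 / (0.65·0.1188 + 0.25·0.8812) ≈ 0.2595
After 'pass': P(plant 1) = 0.65·0.2595 / (0.65·0.2595 + 0.25·0.7405) ≈ 0.4768
After 'pass': P(plant 1) = 0.65·0.4768 / (0.65·0.4768 + 0.25·0.5232) ≈ 0.7032
After 'flag': P(plant 1) = 0.35·0.7032 / (0.35·0.7032 + 0.75·0.2968) ≈ 0.5251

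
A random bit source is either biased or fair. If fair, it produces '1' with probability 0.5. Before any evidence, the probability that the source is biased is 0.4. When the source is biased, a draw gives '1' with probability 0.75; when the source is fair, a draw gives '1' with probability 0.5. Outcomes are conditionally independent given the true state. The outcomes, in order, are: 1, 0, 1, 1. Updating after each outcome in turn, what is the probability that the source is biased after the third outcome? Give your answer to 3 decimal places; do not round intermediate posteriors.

After '1': P(biased) = 0.75·0.4000 / (0.75·0.4000 + 0.5·0.6000) ≈ 0.5000
After '0': P(biased) = 0.25·0.5000 / (0.25·0.5000 + 0.5·0.5000) ≈ 0.3333
After '1': P(biased) = 0.75·0.3333 / (0.75·0.3333 + 0.5·0.6667) ≈ 0.4286

0.429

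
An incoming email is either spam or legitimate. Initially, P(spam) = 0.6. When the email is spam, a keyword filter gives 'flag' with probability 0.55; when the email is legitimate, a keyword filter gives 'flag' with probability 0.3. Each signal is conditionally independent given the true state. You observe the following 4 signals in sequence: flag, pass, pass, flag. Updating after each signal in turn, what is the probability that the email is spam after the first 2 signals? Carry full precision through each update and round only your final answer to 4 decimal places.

0.6387

Apply Bayes' rule sequentially, carrying P(spam) forward.
After 'flag': P(spam) = 0.55·0.6000 / (0.55·0.6000 + 0.3·0.4000) ≈ 0.7333
After 'pass': P(spam) = 0.45·0.7333 / (0.45·0.7333 + 0.7·0.2667) ≈ 0.6387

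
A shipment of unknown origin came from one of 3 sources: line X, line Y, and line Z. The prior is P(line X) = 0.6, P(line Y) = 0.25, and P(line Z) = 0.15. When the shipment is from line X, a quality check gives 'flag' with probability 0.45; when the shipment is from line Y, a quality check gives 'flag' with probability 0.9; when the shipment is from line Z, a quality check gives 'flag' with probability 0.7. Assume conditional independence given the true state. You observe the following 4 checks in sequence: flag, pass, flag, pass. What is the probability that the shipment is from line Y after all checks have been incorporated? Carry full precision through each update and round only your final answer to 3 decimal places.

0.045

After 'flag': normaliser = 0.45·0.6000 + 0.9·0.2500 + 0.7·0.1500; P(line X) ≈ 0.4500, P(line Y) ≈ 0.3750, P(line Z) ≈ 0.1750
After 'pass': normaliser = 0.55·0.4500 + 0.1·0.3750 + 0.3·0.1750; P(line X) ≈ 0.7333, P(line Y) ≈ 0.1111, P(line Z) ≈ 0.1556
After 'flag': normaliser = 0.45·0.7333 + 0.9·0.1111 + 0.7·0.1556; P(line X) ≈ 0.6124, P(line Y) ≈ 0.1856, P(line Z) ≈ 0.2021
After 'pass': normaliser = 0.55·0.6124 + 0.1·0.1856 + 0.3·0.2021; P(line X) ≈ 0.8097, P(line Y) ≈ 0.0446, P(line Z) ≈ 0.1457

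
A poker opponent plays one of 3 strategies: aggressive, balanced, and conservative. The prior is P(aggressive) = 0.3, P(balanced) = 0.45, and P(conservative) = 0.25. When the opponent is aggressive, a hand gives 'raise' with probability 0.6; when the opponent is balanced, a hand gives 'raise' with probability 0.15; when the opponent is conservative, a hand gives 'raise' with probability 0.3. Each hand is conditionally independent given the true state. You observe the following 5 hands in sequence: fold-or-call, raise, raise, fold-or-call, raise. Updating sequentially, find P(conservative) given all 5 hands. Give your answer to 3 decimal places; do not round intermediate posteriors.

0.224

After 'fold-or-call': normaliser = 0.4·0.3000 + 0.85·0.4500 + 0.7·0.2500; P(aggressive) ≈ 0.1771, P(balanced) ≈ 0.5646, P(conservative) ≈ 0.2583
After 'raise': normaliser = 0.6·0.1771 + 0.15·0.5646 + 0.3·0.2583; P(aggressive) ≈ 0.3959, P(balanced) ≈ 0.3155, P(conservative) ≈ 0.2887
After 'raise': normaliser = 0.6·0.3959 + 0.15·0.3155 + 0.3·0.2887; P(aggressive) ≈ 0.6395, P(balanced) ≈ 0.1274, P(conservative) ≈ 0.2331
After 'fold-or-call': normaliser = 0.4·0.6395 + 0.85·0.1274 + 0.7·0.2331; P(aggressive) ≈ 0.4851, P(balanced) ≈ 0.2054, P(conservative) ≈ 0.3095
After 'raise': normaliser = 0.6·0.4851 + 0.15·0.2054 + 0.3·0.3095; P(aggressive) ≈ 0.7018, P(balanced) ≈ 0.0743, P(conservative) ≈ 0.2239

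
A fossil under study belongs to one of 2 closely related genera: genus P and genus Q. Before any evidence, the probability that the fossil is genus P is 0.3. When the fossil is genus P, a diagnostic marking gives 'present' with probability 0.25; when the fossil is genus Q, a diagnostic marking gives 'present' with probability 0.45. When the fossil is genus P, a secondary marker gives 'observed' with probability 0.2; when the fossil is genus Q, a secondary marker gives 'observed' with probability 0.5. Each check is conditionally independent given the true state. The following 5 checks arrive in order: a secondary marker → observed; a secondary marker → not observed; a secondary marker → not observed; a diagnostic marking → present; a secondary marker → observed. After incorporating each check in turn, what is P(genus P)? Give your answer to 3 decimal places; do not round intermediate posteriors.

Each posterior becomes the prior for the next update.
After a secondary marker='observed': P(genus P) = 0.2·0.3000 / (0.2·0.3000 + 0.5·0.7000) ≈ 0.1463
After a secondary marker='not observed': P(genus P) = 0.8·0.1463 / (0.8·0.1463 + 0.5·0.8537) ≈ 0.2152
After a secondary marker='not observed': P(genus P) = 0.8·0.2152 / (0.8·0.2152 + 0.5·0.7848) ≈ 0.3050
After a diagnostic marking='present': P(genus P) = 0.25·0.3050 / (0.25·0.3050 + 0.45·0.6950) ≈ 0.1960
After a secondary marker='observed': P(genus P) = 0.2·0.1960 / (0.2·0.1960 + 0.5·0.8040) ≈ 0.0889

0.089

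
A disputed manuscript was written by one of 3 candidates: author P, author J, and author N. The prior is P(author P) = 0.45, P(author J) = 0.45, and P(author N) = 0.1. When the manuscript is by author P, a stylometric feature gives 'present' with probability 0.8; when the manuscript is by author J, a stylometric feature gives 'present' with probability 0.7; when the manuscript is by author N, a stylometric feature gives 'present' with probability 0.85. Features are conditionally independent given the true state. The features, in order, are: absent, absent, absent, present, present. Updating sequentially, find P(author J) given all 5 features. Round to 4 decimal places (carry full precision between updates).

After 'absent': normaliser = 0.2·0.4500 + 0.3·0.4500 + 0.15·0.1000; P(author P) ≈ 0.3750, P(author J) ≈ 0.5625, P(author N) ≈ 0.0625
After 'absent': normaliser = 0.2·0.3750 + 0.3·0.5625 + 0.15·0.0625; P(author P) ≈ 0.2963, P(author J) ≈ 0.6667, P(author N) ≈ 0.0370
After 'absent': normaliser = 0.2·0.2963 + 0.3·0.6667 + 0.15·0.0370; P(author P) ≈ 0.2238, P(author J) ≈ 0.7552, P(author N) ≈ 0.0210
After 'present': normaliser = 0.8·0.2238 + 0.7·0.7552 + 0.85·0.0210; P(author P) ≈ 0.2467, P(author J) ≈ 0.7287, P(author N) ≈ 0.0246
After 'present': normaliser = 0.8·0.2467 + 0.7·0.7287 + 0.85·0.0246; P(author P) ≈ 0.2710, P(author J) ≈ 0.7003, P(author N) ≈ 0.0287

0.7003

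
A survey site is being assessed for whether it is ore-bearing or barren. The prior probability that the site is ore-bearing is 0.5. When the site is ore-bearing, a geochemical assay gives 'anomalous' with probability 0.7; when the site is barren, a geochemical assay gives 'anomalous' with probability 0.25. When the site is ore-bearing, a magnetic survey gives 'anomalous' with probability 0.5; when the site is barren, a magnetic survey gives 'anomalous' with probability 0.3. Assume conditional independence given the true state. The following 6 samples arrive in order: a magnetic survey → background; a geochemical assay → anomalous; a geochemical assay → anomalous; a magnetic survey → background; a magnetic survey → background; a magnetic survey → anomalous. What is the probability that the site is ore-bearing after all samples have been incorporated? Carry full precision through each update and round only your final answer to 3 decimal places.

0.826

After a magnetic survey='background': P(ore) = 0.5·0.5000 / (0.5·0.5000 + 0.7·0.5000) ≈ 0.4167
After a geochemical assay='anomalous': P(ore) = 0.7·0.4167 / (0.7·0.4167 + 0.25·0.5833) ≈ 0.6667
After a geochemical assay='anomalous': P(ore) = 0.7·0.6667 / (0.7·0.6667 + 0.25·0.3333) ≈ 0.8485
After a magnetic survey='background': P(ore) = 0.5·0.8485 / (0.5·0.8485 + 0.7·0.1515) ≈ 0.8000
After a magnetic survey='background': P(ore) = 0.5·0.8000 / (0.5·0.8000 + 0.7·0.2000) ≈ 0.7407
After a magnetic survey='anomalous': P(ore) = 0.5·0.7407 / (0.5·0.7407 + 0.3·0.2593) ≈ 0.8264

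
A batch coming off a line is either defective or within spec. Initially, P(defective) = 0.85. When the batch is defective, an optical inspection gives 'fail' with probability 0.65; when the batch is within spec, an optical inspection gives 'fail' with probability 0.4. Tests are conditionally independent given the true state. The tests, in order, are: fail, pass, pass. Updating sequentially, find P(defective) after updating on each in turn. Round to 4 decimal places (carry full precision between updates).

After 'fail': P(defective) = 0.65·0.8500 / (0.65·0.8500 + 0.4·0.1500) ≈ 0.9020
After 'pass': P(defective) = 0.35·0.9020 / (0.35·0.9020 + 0.6·0.0980) ≈ 0.8431
After 'pass': P(defective) = 0.35·0.8431 / (0.35·0.8431 + 0.6·0.1569) ≈ 0.7581

0.7581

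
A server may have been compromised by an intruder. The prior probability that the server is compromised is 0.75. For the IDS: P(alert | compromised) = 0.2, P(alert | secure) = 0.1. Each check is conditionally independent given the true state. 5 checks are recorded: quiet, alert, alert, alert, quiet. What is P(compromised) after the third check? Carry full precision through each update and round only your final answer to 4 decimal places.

0.9143

After 'quiet': P(compromised) = 0.8·0.7500 / (0.8·0.7500 + 0.9·0.2500) ≈ 0.7273
After 'alert': P(compromised) = 0.2·0.7273 / (0.2·0.7273 + 0.1·0.2727) ≈ 0.8421
After 'alert': P(compromised) = 0.2·0.8421 / (0.2·0.8421 + 0.1·0.1579) ≈ 0.9143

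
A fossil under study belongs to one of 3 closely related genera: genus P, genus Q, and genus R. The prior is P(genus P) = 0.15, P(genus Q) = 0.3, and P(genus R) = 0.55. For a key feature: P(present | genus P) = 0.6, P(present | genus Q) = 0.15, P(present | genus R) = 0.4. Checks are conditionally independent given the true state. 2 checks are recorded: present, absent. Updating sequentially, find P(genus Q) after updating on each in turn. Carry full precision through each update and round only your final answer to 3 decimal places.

After 'present': normaliser = 0.6·0.1500 + 0.15·0.3000 + 0.4·0.5500; P(genus P) ≈ 0.2535, P(genus Q) ≈ 0.1268, P(genus R) ≈ 0.6197
After 'absent': normaliser = 0.4·0.2535 + 0.85·0.1268 + 0.6·0.6197; P(genus P) ≈ 0.1745, P(genus Q) ≈ 0.1855, P(genus R) ≈ 0.6400

0.185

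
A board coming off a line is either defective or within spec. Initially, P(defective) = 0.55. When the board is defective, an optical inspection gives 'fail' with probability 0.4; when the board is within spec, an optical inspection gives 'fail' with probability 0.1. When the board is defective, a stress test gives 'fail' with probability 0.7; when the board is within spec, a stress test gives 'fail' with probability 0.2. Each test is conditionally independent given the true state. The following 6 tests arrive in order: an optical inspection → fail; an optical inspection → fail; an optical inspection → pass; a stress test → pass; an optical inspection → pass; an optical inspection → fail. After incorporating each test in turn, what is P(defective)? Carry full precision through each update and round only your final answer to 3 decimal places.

Apply Bayes' rule sequentially, carrying P(defective) forward.
After an optical inspection='fail': P(defective) = 0.4·0.5500 / (0.4·0.5500 + 0.1·0.4500) ≈ 0.8302
After an optical inspection='fail': P(defective) = 0.4·0.8302 / (0.4·0.8302 + 0.1·0.1698) ≈ 0.9514
After an optical inspection='pass': P(defective) = 0.6·0.9514 / (0.6·0.9514 + 0.9·0.0486) ≈ 0.9288
After a stress test='pass': P(defective) = 0.3·0.9288 / (0.3·0.9288 + 0.8·0.0712) ≈ 0.8302
After an optical inspection='pass': P(defective) = 0.6·0.8302 / (0.6·0.8302 + 0.9·0.1698) ≈ 0.7652
After an optical inspection='fail': P(defective) = 0.4·0.7652 / (0.4·0.7652 + 0.1·0.2348) ≈ 0.9288

0.929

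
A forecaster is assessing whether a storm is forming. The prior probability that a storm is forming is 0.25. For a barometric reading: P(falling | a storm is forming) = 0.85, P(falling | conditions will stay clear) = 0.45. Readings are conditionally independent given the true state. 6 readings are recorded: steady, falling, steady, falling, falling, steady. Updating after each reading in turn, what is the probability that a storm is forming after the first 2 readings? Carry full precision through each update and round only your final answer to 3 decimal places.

0.147

Each posterior becomes the prior for the next update.
After 'steady': P(storm) = 0.15·0.2500 / (0.15·0.2500 + 0.55·0.7500) ≈ 0.0833
After 'falling': P(storm) = 0.85·0.0833 / (0.85·0.0833 + 0.45·0.9167) ≈ 0.1466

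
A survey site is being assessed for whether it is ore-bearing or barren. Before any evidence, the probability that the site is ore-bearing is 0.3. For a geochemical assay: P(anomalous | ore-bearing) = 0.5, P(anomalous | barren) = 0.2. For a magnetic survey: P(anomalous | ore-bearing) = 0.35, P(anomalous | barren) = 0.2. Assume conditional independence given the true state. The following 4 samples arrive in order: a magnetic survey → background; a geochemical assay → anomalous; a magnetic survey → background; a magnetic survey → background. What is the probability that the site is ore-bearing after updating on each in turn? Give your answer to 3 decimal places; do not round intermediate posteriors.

0.365

After a magnetic survey='background': P(ore) = 0.65·0.3000 / (0.65·0.3000 + 0.8·0.7000) ≈ 0.2583
After a geochemical assay='anomalous': P(ore) = 0.5·0.2583 / (0.5·0.2583 + 0.2·0.7417) ≈ 0.4654
After a magnetic survey='background': P(ore) = 0.65·0.4654 / (0.65·0.4654 + 0.8·0.5346) ≈ 0.4143
After a magnetic survey='background': P(ore) = 0.65·0.4143 / (0.65·0.4143 + 0.8·0.5857) ≈ 0.3650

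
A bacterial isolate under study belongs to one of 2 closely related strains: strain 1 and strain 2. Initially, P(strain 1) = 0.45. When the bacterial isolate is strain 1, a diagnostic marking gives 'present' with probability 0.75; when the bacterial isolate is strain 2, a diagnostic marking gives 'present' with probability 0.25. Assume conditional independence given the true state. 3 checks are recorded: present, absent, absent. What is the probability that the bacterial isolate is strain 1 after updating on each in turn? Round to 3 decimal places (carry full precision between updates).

After 'present': P(strain 1) = 0.75·0.4500 / (0.75·0.4500 + 0.25·0.5500) ≈ 0.7105
After 'absent': P(strain 1) = 0.25·0.7105 / (0.25·0.7105 + 0.75·0.2895) ≈ 0.4500
After 'absent': P(strain 1) = 0.25·0.4500 / (0.25·0.4500 + 0.75·0.5500) ≈ 0.2143

0.214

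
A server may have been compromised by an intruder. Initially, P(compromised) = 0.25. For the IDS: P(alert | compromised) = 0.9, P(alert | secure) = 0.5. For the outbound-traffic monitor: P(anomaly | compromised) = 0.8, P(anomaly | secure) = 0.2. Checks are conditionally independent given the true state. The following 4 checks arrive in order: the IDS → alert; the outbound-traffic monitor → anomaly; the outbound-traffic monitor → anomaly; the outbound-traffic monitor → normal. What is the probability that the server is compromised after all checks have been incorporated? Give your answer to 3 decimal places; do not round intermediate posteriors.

0.706

Each posterior becomes the prior for the next update.
After the IDS='alert': P(compromised) = 0.9·0.2500 / (0.9·0.2500 + 0.5·0.7500) ≈ 0.3750
After the outbound-traffic monitor='anomaly': P(compromised) = 0.8·0.3750 / (0.8·0.3750 + 0.2·0.6250) ≈ 0.7059
After the outbound-traffic monitor='anomaly': P(compromised) = 0.8·0.7059 / (0.8·0.7059 + 0.2·0.2941) ≈ 0.9057
After the outbound-traffic monitor='normal': P(compromised) = 0.2·0.9057 / (0.2·0.9057 + 0.8·0.0943) ≈ 0.7059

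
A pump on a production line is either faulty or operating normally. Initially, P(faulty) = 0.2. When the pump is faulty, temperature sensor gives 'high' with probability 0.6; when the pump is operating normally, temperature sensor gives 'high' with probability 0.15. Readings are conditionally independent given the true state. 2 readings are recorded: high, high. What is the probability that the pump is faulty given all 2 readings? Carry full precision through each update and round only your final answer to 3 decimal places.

After 'high': P(faulty) = 0.6·0.2000 / (0.6·0.2000 + 0.15·0.8000) ≈ 0.5000
After 'high': P(faulty) = 0.6·0.5000 / (0.6·0.5000 + 0.15·0.5000) ≈ 0.8000

0.800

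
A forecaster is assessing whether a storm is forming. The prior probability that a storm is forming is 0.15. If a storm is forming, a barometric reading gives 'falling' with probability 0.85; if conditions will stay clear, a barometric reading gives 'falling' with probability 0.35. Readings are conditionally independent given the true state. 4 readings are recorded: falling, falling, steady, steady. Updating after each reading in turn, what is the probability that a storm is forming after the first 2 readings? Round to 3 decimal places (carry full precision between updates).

0.510

After 'falling': P(storm) = 0.85·0.1500 / (0.85·0.1500 + 0.35·0.8500) ≈ 0.3000
After 'falling': P(storm) = 0.85·0.3000 / (0.85·0.3000 + 0.35·0.7000) ≈ 0.5100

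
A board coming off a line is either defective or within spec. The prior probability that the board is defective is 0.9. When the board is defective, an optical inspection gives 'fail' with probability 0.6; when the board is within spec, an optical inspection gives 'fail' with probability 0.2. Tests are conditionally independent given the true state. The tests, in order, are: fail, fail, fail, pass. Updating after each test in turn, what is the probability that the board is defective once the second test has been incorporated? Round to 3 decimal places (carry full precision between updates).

0.988

After 'fail': P(defective) = 0.6·0.9000 / (0.6·0.9000 + 0.2·0.1000) ≈ 0.9643
After 'fail': P(defective) = 0.6·0.9643 / (0.6·0.9643 + 0.2·0.0357) ≈ 0.9878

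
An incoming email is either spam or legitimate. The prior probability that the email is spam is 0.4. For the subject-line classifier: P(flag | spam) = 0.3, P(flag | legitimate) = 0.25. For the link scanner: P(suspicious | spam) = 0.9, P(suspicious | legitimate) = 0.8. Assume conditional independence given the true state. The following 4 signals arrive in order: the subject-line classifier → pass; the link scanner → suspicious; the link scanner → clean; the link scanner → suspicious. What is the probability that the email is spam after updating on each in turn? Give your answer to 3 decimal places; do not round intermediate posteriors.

After the subject-line classifier='pass': P(spam) = 0.7·0.4000 / (0.7·0.4000 + 0.75·0.6000) ≈ 0.3836
After the link scanner='suspicious': P(spam) = 0.9·0.3836 / (0.9·0.3836 + 0.8·0.6164) ≈ 0.4118
After the link scanner='clean': P(spam) = 0.1·0.4118 / (0.1·0.4118 + 0.2·0.5882) ≈ 0.2593
After the link scanner='suspicious': P(spam) = 0.9·0.2593 / (0.9·0.2593 + 0.8·0.7407) ≈ 0.2825

0.283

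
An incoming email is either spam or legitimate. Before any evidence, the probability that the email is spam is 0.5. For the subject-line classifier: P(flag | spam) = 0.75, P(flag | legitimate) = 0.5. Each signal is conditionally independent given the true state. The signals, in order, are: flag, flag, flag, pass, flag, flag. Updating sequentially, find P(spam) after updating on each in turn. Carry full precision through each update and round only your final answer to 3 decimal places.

After 'flag': P(spam) = 0.75·0.5000 / (0.75·0.5000 + 0.5·0.5000) ≈ 0.6000
After 'flag': P(spam) = 0.75·0.6000 / (0.75·0.6000 + 0.5·0.4000) ≈ 0.6923
After 'flag': P(spam) = 0.75·0.6923 / (0.75·0.6923 + 0.5·0.3077) ≈ 0.7714
After 'pass': P(spam) = 0.25·0.7714 / (0.25·0.7714 + 0.5·0.2286) ≈ 0.6279
After 'flag': P(spam) = 0.75·0.6279 / (0.75·0.6279 + 0.5·0.3721) ≈ 0.7168
After 'flag': P(spam) = 0.75·0.7168 / (0.75·0.7168 + 0.5·0.2832) ≈ 0.7915

0.792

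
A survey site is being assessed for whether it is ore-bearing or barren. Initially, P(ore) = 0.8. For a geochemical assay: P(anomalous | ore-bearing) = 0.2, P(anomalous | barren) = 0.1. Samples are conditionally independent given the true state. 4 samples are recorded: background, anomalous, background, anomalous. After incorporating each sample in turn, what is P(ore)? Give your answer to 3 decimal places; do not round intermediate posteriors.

0.927

After 'background': P(ore) = 0.8·0.8000 / (0.8·0.8000 + 0.9·0.2000) ≈ 0.7805
After 'anomalous': P(ore) = 0.2·0.7805 / (0.2·0.7805 + 0.1·0.2195) ≈ 0.8767
After 'background': P(ore) = 0.8·0.8767 / (0.8·0.8767 + 0.9·0.1233) ≈ 0.8634
After 'anomalous': P(ore) = 0.2·0.8634 / (0.2·0.8634 + 0.1·0.1366) ≈ 0.9267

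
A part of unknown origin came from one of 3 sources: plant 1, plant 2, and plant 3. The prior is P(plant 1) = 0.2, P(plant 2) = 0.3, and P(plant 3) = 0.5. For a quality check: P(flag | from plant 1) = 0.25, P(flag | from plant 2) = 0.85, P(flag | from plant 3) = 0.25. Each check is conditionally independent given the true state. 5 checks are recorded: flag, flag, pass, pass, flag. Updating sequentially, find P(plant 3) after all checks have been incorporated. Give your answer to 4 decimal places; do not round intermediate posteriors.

Each posterior becomes the prior for the next update.
After 'flag': normaliser = 0.25·0.2000 + 0.85·0.3000 + 0.25·0.5000; P(plant 1) ≈ 0.1163, P(plant 2) ≈ 0.5930, P(plant 3) ≈ 0.2907
After 'flag': normaliser = 0.25·0.1163 + 0.85·0.5930 + 0.25·0.2907; P(plant 1) ≈ 0.0480, P(plant 2) ≈ 0.8321, P(plant 3) ≈ 0.1200
After 'pass': normaliser = 0.75·0.0480 + 0.15·0.8321 + 0.75·0.1200; P(plant 1) ≈ 0.1435, P(plant 2) ≈ 0.4977, P(plant 3) ≈ 0.3588
After 'pass': normaliser = 0.75·0.1435 + 0.15·0.4977 + 0.75·0.3588; P(plant 1) ≈ 0.2385, P(plant 2) ≈ 0.1654, P(plant 3) ≈ 0.5961
After 'flag': normaliser = 0.25·0.2385 + 0.85·0.1654 + 0.25·0.5961; P(plant 1) ≈ 0.1707, P(plant 2) ≈ 0.4026, P(plant 3) ≈ 0.4267

0.4267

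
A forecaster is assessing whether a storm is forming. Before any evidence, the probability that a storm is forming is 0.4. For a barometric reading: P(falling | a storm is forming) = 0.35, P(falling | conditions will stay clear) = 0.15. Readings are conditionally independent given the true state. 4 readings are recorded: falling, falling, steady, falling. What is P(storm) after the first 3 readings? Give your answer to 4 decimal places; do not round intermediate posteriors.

After 'falling': P(storm) = 0.35·0.4000 / (0.35·0.4000 + 0.15·0.6000) ≈ 0.6087
After 'falling': P(storm) = 0.35·0.6087 / (0.35·0.6087 + 0.15·0.3913) ≈ 0.7840
After 'steady': P(storm) = 0.65·0.7840 / (0.65·0.7840 + 0.85·0.2160) ≈ 0.7351

0.7351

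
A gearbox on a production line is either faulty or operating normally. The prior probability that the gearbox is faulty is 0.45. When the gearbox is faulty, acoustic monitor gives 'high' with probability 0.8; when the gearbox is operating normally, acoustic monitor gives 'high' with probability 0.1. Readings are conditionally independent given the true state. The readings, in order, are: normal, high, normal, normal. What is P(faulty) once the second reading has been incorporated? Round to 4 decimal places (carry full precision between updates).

Each posterior becomes the prior for the next update.
After 'normal': P(faulty) = 0.2·0.4500 / (0.2·0.4500 + 0.9·0.5500) ≈ 0.1538
After 'high': P(faulty) = 0.8·0.1538 / (0.8·0.1538 + 0.1·0.8462) ≈ 0.5926

0.5926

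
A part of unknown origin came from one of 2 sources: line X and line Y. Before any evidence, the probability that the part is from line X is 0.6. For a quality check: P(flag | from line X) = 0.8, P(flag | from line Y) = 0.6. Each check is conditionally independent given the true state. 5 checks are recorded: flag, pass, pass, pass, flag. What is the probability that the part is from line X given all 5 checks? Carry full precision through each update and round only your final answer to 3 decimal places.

Apply Bayes' rule sequentially, carrying P(line X) forward.
After 'flag': P(line X) = 0.8·0.6000 / (0.8·0.6000 + 0.6·0.4000) ≈ 0.6667
After 'pass': P(line X) = 0.2·0.6667 / (0.2·0.6667 + 0.4·0.3333) ≈ 0.5000
After 'pass': P(line X) = 0.2·0.5000 / (0.2·0.5000 + 0.4·0.5000) ≈ 0.3333
After 'pass': P(line X) = 0.2·0.3333 / (0.2·0.3333 + 0.4·0.6667) ≈ 0.2000
After 'flag': P(line X) = 0.8·0.2000 / (0.8·0.2000 + 0.6·0.8000) ≈ 0.2500

0.250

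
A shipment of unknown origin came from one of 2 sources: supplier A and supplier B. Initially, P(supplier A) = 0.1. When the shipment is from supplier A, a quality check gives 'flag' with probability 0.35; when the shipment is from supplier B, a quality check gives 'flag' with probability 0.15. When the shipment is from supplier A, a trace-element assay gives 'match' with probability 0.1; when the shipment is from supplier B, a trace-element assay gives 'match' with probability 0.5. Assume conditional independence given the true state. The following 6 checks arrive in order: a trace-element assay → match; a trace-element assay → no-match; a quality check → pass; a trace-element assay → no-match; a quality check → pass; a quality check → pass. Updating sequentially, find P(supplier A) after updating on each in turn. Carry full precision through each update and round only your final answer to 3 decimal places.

After a trace-element assay='match': P(supplier A) = 0.1·0.1000 / (0.1·0.1000 + 0.5·0.9000) ≈ 0.0217
After a trace-element assay='no-match': P(supplier A) = 0.9·0.0217 / (0.9·0.0217 + 0.5·0.9783) ≈ 0.0385
After a quality check='pass': P(supplier A) = 0.65·0.0385 / (0.65·0.0385 + 0.85·0.9615) ≈ 0.0297
After a trace-element assay='no-match': P(supplier A) = 0.9·0.0297 / (0.9·0.0297 + 0.5·0.9703) ≈ 0.0522
After a quality check='pass': P(supplier A) = 0.65·0.0522 / (0.65·0.0522 + 0.85·0.9478) ≈ 0.0404
After a quality check='pass': P(supplier A) = 0.65·0.0404 / (0.65·0.0404 + 0.85·0.9596) ≈ 0.0312

0.031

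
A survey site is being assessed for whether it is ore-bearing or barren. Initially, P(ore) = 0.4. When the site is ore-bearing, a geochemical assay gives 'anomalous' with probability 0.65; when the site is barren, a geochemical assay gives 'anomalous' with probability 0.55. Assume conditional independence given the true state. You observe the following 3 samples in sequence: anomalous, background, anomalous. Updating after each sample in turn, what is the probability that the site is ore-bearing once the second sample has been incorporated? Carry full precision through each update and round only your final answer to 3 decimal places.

Apply Bayes' rule sequentially, carrying P(ore) forward.
After 'anomalous': P(ore) = 0.65·0.4000 / (0.65·0.4000 + 0.55·0.6000) ≈ 0.4407
After 'background': P(ore) = 0.35·0.4407 / (0.35·0.4407 + 0.45·0.5593) ≈ 0.3800

0.380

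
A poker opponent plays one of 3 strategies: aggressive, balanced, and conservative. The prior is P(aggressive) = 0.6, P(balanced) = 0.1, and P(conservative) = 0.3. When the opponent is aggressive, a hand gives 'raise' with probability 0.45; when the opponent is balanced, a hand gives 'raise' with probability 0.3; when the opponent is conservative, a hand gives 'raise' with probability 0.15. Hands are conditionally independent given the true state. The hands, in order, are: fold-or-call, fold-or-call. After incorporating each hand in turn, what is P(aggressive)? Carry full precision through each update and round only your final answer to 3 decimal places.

After 'fold-or-call': normaliser = 0.55·0.6000 + 0.7·0.1000 + 0.85·0.3000; P(aggressive) ≈ 0.5038, P(balanced) ≈ 0.1069, P(conservative) ≈ 0.3893
After 'fold-or-call': normaliser = 0.55·0.5038 + 0.7·0.1069 + 0.85·0.3893; P(aggressive) ≈ 0.4058, P(balanced) ≈ 0.1096, P(conservative) ≈ 0.4846

0.406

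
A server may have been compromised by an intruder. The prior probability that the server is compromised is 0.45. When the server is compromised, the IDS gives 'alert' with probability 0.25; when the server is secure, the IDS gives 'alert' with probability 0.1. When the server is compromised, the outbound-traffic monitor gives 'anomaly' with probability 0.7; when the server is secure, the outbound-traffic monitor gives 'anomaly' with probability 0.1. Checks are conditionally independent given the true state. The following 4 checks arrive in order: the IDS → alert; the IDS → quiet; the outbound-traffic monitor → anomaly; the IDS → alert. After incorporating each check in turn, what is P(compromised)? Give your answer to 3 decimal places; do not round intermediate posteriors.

After the IDS='alert': P(compromised) = 0.25·0.4500 / (0.25·0.4500 + 0.1·0.5500) ≈ 0.6716
After the IDS='quiet': P(compromised) = 0.75·0.6716 / (0.75·0.6716 + 0.9·0.3284) ≈ 0.6303
After the outbound-traffic monitor='anomaly': P(compromised) = 0.7·0.6303 / (0.7·0.6303 + 0.1·0.3697) ≈ 0.9227
After the IDS='alert': P(compromised) = 0.25·0.9227 / (0.25·0.9227 + 0.1·0.0773) ≈ 0.9676

0.968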